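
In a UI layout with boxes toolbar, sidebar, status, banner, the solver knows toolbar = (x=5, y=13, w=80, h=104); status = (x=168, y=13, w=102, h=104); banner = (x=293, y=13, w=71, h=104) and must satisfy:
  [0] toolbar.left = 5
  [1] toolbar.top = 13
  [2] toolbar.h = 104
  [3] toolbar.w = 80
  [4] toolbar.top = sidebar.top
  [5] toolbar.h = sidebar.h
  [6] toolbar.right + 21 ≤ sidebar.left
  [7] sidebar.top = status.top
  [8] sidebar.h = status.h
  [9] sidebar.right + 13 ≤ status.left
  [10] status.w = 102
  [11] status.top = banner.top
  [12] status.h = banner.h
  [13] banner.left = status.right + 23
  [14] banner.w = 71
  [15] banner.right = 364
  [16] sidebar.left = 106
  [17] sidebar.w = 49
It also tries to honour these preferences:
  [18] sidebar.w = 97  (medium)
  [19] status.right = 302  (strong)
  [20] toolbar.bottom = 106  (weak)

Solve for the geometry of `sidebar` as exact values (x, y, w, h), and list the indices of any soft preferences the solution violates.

1. sidebar.y = 13  [toolbar.top = sidebar.top]
2. sidebar.h = 104  [toolbar.h = sidebar.h]
3. sidebar.x = 106  [sidebar.left = 106]
4. sidebar.w = 49  [sidebar.w = 49]

sidebar = (x=106, y=13, w=49, h=104)
violated soft preferences: 18, 19, 20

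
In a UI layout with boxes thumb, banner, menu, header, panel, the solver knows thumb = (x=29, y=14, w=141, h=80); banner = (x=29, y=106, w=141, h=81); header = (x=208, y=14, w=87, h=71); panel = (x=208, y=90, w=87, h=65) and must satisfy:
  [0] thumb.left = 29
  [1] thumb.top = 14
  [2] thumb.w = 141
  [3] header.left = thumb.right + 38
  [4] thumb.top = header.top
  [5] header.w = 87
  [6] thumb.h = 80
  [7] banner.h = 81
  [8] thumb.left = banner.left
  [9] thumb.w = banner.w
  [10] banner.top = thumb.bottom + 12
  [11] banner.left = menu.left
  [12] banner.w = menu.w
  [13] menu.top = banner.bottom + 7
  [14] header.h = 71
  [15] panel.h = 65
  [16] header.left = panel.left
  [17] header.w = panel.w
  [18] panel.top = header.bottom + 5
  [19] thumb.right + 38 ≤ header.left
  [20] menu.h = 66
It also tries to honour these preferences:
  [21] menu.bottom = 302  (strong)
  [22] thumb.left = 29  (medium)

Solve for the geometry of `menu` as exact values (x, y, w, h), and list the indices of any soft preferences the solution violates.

1. menu.x = 29  [banner.left = menu.left]
2. menu.w = 141  [banner.w = menu.w]
3. menu.y = 194  [menu.top = banner.bottom + 7]
4. menu.h = 66  [menu.h = 66]

menu = (x=29, y=194, w=141, h=66)
violated soft preferences: 21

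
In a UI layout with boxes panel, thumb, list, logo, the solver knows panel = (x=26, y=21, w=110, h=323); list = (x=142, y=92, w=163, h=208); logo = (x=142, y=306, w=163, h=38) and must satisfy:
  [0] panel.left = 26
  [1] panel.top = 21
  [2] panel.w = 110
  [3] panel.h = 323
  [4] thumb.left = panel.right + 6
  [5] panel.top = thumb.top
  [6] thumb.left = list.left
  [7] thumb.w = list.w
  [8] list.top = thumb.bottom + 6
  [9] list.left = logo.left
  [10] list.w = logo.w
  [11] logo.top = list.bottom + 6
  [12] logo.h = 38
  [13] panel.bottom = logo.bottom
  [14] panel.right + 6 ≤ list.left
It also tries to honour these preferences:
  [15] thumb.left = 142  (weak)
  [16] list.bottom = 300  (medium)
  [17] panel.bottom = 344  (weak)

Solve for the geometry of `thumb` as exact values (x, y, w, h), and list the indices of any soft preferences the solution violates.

1. thumb.x = 142  [thumb.left = panel.right + 6]
2. thumb.y = 21  [panel.top = thumb.top]
3. thumb.w = 163  [thumb.w = list.w]
4. thumb.h = 65  [list.top = thumb.bottom + 6]

thumb = (x=142, y=21, w=163, h=65)
violated soft preferences: none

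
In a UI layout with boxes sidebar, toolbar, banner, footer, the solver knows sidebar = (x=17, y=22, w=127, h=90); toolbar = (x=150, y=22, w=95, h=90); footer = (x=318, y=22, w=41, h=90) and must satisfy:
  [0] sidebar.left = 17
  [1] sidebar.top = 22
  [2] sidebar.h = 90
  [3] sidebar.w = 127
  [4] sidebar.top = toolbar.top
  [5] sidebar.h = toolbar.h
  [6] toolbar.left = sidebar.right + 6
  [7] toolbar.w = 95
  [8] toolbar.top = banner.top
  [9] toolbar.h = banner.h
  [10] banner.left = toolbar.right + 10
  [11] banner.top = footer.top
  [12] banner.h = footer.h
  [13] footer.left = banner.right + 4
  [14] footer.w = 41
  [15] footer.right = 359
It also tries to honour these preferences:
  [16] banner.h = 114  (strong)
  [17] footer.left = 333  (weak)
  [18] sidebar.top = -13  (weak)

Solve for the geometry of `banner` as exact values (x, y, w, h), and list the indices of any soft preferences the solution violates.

banner = (x=255, y=22, w=59, h=90)
violated soft preferences: 16, 17, 18

1. banner.y = 22  [toolbar.top = banner.top]
2. banner.h = 90  [toolbar.h = banner.h]
3. banner.x = 255  [banner.left = toolbar.right + 10]
4. banner.w = 59  [footer.left = banner.right + 4]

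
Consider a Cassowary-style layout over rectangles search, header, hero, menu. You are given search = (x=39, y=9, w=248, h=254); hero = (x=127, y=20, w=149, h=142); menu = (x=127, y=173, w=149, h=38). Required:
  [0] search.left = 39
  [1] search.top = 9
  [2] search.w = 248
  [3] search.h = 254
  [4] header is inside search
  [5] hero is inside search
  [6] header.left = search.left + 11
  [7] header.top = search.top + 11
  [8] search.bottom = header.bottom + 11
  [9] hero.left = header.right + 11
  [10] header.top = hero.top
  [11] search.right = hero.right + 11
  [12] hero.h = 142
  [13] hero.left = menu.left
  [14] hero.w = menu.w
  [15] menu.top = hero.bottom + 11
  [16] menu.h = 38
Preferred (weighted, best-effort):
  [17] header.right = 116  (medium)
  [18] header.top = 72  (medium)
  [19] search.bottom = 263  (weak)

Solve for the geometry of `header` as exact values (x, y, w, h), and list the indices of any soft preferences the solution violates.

1. header.x = 50  [header.left = search.left + 11]
2. header.y = 20  [header.top = search.top + 11]
3. header.h = 232  [search.bottom = header.bottom + 11]
4. header.w = 66  [hero.left = header.right + 11]

header = (x=50, y=20, w=66, h=232)
violated soft preferences: 18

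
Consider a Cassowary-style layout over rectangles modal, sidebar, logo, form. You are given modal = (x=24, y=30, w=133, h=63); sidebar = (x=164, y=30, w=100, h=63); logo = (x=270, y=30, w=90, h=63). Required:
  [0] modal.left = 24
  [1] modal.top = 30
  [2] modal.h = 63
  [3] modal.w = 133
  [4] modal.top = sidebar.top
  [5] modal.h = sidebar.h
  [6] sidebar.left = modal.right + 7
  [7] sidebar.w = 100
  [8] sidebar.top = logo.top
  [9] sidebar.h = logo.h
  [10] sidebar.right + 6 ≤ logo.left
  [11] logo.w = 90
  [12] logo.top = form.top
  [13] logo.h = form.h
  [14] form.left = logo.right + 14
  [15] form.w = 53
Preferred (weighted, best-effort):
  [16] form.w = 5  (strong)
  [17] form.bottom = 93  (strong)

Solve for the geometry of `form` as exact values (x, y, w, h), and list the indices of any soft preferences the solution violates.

1. form.y = 30  [logo.top = form.top]
2. form.h = 63  [logo.h = form.h]
3. form.x = 374  [form.left = logo.right + 14]
4. form.w = 53  [form.w = 53]

form = (x=374, y=30, w=53, h=63)
violated soft preferences: 16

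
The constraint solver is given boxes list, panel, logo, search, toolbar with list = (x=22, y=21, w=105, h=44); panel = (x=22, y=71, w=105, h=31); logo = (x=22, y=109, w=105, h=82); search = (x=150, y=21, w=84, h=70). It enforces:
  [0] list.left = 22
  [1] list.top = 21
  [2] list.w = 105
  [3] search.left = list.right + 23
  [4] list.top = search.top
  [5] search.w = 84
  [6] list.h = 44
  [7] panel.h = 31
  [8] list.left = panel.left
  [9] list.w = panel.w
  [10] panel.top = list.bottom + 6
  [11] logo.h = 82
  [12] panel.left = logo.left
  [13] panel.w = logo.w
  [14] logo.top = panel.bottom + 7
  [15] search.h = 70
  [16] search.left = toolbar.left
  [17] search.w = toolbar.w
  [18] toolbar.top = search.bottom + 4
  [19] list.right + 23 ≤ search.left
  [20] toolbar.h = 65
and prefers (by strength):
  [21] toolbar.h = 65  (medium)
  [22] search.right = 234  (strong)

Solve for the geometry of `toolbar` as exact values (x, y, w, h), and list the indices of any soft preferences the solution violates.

1. toolbar.x = 150  [search.left = toolbar.left]
2. toolbar.w = 84  [search.w = toolbar.w]
3. toolbar.y = 95  [toolbar.top = search.bottom + 4]
4. toolbar.h = 65  [toolbar.h = 65]

toolbar = (x=150, y=95, w=84, h=65)
violated soft preferences: none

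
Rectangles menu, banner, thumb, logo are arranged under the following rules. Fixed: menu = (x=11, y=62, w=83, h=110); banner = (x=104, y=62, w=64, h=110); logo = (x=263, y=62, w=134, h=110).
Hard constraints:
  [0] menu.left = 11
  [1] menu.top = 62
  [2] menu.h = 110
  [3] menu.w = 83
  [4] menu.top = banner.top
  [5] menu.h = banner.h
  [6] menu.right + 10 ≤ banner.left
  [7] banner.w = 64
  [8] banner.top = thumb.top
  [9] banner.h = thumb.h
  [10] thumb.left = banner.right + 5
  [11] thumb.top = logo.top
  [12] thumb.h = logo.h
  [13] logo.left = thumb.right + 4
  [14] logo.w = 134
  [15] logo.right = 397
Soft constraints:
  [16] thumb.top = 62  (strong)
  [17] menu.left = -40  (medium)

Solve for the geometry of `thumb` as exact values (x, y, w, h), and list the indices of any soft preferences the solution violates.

thumb = (x=173, y=62, w=86, h=110)
violated soft preferences: 17

1. thumb.y = 62  [banner.top = thumb.top]
2. thumb.h = 110  [banner.h = thumb.h]
3. thumb.x = 173  [thumb.left = banner.right + 5]
4. thumb.w = 86  [logo.left = thumb.right + 4]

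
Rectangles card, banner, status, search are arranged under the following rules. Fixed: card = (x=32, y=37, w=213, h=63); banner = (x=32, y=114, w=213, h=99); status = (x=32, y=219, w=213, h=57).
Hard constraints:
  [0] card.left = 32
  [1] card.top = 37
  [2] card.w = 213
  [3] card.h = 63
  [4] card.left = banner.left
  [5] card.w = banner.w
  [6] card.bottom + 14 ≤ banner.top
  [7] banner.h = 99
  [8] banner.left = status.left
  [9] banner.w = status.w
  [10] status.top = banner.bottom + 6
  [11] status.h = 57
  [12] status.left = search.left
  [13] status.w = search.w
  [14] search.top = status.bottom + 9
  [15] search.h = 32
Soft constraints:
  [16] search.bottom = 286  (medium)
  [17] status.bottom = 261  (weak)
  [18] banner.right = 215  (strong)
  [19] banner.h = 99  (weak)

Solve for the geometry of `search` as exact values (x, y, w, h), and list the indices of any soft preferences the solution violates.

1. search.x = 32  [status.left = search.left]
2. search.w = 213  [status.w = search.w]
3. search.y = 285  [search.top = status.bottom + 9]
4. search.h = 32  [search.h = 32]

search = (x=32, y=285, w=213, h=32)
violated soft preferences: 16, 17, 18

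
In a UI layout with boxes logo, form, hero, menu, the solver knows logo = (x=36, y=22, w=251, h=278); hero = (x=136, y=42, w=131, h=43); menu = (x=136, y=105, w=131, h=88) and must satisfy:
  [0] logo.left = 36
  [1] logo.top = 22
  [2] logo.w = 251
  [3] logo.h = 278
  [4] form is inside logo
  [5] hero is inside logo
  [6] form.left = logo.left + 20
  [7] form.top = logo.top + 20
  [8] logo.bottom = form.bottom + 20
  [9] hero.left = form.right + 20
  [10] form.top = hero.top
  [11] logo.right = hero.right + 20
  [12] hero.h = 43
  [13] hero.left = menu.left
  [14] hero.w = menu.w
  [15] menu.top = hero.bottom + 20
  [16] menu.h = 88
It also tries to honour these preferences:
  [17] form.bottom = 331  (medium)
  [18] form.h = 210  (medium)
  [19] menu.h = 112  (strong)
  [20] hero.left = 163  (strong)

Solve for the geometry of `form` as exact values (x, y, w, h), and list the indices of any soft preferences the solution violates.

1. form.x = 56  [form.left = logo.left + 20]
2. form.y = 42  [form.top = logo.top + 20]
3. form.h = 238  [logo.bottom = form.bottom + 20]
4. form.w = 60  [hero.left = form.right + 20]

form = (x=56, y=42, w=60, h=238)
violated soft preferences: 17, 18, 19, 20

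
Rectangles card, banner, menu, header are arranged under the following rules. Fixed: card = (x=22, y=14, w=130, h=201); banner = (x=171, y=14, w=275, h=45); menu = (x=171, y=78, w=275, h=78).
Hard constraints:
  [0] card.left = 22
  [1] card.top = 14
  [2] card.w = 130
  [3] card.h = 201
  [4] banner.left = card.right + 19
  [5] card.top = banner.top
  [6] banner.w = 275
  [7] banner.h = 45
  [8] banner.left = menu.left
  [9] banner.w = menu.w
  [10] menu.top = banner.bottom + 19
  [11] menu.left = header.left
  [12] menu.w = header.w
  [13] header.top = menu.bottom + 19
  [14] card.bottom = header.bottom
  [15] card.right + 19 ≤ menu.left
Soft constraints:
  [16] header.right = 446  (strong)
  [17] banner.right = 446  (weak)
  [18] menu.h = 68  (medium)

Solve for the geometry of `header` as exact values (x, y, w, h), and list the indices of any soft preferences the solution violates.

header = (x=171, y=175, w=275, h=40)
violated soft preferences: 18

1. header.x = 171  [menu.left = header.left]
2. header.w = 275  [menu.w = header.w]
3. header.y = 175  [header.top = menu.bottom + 19]
4. header.h = 40  [card.bottom = header.bottom]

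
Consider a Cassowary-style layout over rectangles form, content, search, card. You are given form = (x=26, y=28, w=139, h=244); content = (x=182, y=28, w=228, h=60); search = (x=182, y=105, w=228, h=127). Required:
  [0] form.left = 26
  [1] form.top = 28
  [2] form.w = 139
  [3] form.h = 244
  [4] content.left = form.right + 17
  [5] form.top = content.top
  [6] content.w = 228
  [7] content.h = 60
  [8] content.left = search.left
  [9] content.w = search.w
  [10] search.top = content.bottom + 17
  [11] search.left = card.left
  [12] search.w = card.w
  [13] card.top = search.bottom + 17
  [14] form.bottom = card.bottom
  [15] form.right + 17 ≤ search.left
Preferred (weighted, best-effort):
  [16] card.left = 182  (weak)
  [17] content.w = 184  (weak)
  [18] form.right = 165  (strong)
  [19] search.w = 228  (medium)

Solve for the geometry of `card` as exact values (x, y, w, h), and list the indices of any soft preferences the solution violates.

card = (x=182, y=249, w=228, h=23)
violated soft preferences: 17

1. card.x = 182  [search.left = card.left]
2. card.w = 228  [search.w = card.w]
3. card.y = 249  [card.top = search.bottom + 17]
4. card.h = 23  [form.bottom = card.bottom]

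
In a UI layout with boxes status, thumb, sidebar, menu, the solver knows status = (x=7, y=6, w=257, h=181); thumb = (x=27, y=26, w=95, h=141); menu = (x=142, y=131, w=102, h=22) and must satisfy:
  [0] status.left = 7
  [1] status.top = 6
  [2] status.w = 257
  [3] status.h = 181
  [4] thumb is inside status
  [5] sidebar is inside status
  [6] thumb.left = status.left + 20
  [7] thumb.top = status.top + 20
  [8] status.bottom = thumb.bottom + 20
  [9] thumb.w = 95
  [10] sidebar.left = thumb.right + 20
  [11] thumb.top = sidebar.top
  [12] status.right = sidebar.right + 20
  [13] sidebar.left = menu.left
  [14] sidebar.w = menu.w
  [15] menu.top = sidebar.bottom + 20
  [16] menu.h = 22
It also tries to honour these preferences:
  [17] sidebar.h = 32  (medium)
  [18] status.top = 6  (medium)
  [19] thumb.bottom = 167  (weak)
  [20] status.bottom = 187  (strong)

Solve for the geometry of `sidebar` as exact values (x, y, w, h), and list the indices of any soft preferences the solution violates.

sidebar = (x=142, y=26, w=102, h=85)
violated soft preferences: 17

1. sidebar.x = 142  [sidebar.left = thumb.right + 20]
2. sidebar.y = 26  [thumb.top = sidebar.top]
3. sidebar.w = 102  [status.right = sidebar.right + 20]
4. sidebar.h = 85  [menu.top = sidebar.bottom + 20]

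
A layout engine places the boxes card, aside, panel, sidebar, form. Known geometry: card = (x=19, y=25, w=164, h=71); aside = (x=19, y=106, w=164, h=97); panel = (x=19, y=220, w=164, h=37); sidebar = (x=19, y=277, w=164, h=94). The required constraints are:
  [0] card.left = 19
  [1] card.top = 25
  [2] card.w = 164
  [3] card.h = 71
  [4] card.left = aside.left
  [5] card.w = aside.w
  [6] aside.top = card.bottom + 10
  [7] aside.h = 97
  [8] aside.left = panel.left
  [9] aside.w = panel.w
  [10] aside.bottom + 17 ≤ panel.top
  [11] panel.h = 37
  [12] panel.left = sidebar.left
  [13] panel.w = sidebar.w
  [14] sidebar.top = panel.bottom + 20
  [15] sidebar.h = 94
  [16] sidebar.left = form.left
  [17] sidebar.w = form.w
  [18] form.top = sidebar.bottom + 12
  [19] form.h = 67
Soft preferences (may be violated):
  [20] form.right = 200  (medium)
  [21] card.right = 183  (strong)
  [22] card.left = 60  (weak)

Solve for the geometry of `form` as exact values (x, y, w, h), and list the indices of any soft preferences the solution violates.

1. form.x = 19  [sidebar.left = form.left]
2. form.w = 164  [sidebar.w = form.w]
3. form.y = 383  [form.top = sidebar.bottom + 12]
4. form.h = 67  [form.h = 67]

form = (x=19, y=383, w=164, h=67)
violated soft preferences: 20, 22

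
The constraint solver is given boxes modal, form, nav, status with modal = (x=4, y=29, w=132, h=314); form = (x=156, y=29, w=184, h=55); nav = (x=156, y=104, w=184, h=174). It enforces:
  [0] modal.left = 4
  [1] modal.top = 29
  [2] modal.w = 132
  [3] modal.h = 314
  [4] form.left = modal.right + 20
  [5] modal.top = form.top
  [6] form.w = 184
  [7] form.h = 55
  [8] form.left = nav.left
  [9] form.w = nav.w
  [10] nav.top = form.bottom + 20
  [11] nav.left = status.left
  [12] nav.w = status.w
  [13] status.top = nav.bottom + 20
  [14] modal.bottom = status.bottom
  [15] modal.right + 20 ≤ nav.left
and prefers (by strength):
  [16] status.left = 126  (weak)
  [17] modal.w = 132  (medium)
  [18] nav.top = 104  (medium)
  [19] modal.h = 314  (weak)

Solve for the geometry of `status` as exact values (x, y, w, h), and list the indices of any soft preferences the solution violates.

status = (x=156, y=298, w=184, h=45)
violated soft preferences: 16

1. status.x = 156  [nav.left = status.left]
2. status.w = 184  [nav.w = status.w]
3. status.y = 298  [status.top = nav.bottom + 20]
4. status.h = 45  [modal.bottom = status.bottom]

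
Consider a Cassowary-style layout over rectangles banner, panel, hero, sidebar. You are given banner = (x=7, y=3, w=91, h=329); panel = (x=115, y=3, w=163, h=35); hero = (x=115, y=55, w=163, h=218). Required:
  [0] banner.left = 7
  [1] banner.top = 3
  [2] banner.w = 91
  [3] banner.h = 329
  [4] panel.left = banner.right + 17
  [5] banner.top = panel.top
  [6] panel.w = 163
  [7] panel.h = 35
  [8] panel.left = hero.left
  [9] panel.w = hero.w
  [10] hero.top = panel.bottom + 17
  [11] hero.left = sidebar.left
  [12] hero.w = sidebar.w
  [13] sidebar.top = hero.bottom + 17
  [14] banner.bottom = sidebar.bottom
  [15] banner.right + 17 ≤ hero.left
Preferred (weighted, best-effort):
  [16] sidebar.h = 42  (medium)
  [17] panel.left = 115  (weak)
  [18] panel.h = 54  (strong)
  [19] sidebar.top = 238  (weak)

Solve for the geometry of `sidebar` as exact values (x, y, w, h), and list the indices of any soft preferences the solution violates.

sidebar = (x=115, y=290, w=163, h=42)
violated soft preferences: 18, 19

1. sidebar.x = 115  [hero.left = sidebar.left]
2. sidebar.w = 163  [hero.w = sidebar.w]
3. sidebar.y = 290  [sidebar.top = hero.bottom + 17]
4. sidebar.h = 42  [banner.bottom = sidebar.bottom]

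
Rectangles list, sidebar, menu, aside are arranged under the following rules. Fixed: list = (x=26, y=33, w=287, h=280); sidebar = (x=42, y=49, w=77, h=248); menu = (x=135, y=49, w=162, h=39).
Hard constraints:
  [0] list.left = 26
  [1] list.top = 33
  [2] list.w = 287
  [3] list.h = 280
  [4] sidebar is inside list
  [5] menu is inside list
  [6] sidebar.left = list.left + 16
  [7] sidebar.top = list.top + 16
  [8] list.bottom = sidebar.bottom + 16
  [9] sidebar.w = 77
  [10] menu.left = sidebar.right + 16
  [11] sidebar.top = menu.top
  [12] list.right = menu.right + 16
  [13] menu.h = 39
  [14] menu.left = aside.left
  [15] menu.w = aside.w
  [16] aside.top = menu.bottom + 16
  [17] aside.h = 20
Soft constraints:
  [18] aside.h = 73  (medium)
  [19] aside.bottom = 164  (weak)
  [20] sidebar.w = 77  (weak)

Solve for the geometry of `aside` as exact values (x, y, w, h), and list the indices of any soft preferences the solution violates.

aside = (x=135, y=104, w=162, h=20)
violated soft preferences: 18, 19

1. aside.x = 135  [menu.left = aside.left]
2. aside.w = 162  [menu.w = aside.w]
3. aside.y = 104  [aside.top = menu.bottom + 16]
4. aside.h = 20  [aside.h = 20]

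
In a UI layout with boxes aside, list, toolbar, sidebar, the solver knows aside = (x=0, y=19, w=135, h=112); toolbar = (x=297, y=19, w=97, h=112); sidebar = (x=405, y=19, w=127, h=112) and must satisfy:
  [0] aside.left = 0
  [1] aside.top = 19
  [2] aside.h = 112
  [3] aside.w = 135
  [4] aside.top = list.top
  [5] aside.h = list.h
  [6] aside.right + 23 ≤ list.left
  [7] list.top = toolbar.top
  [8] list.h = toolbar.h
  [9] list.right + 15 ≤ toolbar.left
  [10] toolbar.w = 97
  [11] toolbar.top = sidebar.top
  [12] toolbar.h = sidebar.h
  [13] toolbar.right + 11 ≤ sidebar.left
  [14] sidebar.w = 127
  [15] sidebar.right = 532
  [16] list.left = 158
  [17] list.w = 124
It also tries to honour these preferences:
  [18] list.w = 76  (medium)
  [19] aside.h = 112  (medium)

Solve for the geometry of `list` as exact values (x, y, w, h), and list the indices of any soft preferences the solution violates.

list = (x=158, y=19, w=124, h=112)
violated soft preferences: 18

1. list.y = 19  [aside.top = list.top]
2. list.h = 112  [aside.h = list.h]
3. list.x = 158  [list.left = 158]
4. list.w = 124  [list.w = 124]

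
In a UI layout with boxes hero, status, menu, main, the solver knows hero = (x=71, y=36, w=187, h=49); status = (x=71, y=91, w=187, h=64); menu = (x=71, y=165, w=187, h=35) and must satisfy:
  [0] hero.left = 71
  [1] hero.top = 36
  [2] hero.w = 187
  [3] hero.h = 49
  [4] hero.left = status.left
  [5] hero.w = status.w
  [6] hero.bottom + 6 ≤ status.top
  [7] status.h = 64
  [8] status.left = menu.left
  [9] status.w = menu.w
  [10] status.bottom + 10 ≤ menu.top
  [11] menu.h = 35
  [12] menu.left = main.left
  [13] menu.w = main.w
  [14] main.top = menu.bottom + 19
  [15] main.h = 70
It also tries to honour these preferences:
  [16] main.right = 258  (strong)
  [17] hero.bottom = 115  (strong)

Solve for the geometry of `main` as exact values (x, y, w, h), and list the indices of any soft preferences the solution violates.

main = (x=71, y=219, w=187, h=70)
violated soft preferences: 17

1. main.x = 71  [menu.left = main.left]
2. main.w = 187  [menu.w = main.w]
3. main.y = 219  [main.top = menu.bottom + 19]
4. main.h = 70  [main.h = 70]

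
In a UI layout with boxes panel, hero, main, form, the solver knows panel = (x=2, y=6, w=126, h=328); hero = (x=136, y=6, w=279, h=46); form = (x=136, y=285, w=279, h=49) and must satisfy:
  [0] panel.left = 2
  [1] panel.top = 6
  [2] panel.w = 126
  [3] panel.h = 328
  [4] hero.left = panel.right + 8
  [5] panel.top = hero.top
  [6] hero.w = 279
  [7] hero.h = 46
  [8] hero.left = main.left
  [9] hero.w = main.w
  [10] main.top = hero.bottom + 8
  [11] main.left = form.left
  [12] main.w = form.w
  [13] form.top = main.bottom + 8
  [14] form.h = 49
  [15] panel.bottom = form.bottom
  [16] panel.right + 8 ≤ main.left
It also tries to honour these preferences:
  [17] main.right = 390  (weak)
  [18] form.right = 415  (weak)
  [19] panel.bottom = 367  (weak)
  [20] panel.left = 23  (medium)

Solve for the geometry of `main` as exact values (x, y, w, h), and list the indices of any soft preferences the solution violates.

1. main.x = 136  [hero.left = main.left]
2. main.w = 279  [hero.w = main.w]
3. main.y = 60  [main.top = hero.bottom + 8]
4. main.h = 217  [form.top = main.bottom + 8]

main = (x=136, y=60, w=279, h=217)
violated soft preferences: 17, 19, 20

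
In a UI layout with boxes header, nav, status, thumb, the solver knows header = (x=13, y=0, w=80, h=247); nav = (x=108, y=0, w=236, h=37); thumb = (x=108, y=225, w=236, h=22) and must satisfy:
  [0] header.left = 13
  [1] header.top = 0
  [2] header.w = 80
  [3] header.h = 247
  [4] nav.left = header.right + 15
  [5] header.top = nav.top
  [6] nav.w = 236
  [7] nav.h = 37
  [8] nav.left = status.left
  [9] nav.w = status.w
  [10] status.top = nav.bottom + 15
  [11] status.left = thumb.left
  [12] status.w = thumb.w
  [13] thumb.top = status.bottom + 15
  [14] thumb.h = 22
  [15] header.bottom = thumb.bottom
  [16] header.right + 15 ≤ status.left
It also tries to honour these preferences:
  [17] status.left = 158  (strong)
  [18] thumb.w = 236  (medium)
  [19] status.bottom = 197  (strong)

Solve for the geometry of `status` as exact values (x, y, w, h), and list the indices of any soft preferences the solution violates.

1. status.x = 108  [nav.left = status.left]
2. status.w = 236  [nav.w = status.w]
3. status.y = 52  [status.top = nav.bottom + 15]
4. status.h = 158  [thumb.top = status.bottom + 15]

status = (x=108, y=52, w=236, h=158)
violated soft preferences: 17, 19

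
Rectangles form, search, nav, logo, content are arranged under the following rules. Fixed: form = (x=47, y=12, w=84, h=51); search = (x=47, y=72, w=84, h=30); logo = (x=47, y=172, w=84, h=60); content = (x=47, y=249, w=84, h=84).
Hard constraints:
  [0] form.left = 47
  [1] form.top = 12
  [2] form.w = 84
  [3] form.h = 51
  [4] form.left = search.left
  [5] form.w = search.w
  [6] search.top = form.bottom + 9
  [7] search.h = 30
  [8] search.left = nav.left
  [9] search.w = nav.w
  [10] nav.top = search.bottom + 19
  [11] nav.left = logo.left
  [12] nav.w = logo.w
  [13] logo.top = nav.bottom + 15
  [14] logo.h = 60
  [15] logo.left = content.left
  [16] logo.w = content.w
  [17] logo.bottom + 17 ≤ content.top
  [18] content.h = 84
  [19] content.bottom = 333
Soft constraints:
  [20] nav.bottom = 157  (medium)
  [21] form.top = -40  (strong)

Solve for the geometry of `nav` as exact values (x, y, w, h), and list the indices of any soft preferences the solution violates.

nav = (x=47, y=121, w=84, h=36)
violated soft preferences: 21

1. nav.x = 47  [search.left = nav.left]
2. nav.w = 84  [search.w = nav.w]
3. nav.y = 121  [nav.top = search.bottom + 19]
4. nav.h = 36  [logo.top = nav.bottom + 15]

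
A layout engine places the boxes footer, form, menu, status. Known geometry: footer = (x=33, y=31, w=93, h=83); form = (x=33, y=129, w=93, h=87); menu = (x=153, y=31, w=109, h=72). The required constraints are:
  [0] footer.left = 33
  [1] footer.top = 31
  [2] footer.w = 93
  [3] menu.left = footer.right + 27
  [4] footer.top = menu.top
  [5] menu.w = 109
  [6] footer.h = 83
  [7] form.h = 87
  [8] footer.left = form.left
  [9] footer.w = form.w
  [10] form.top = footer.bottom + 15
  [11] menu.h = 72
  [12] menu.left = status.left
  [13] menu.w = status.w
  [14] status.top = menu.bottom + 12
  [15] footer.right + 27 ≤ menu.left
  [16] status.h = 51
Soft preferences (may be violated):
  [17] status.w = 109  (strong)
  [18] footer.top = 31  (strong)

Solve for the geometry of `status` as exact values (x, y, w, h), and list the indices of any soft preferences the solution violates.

1. status.x = 153  [menu.left = status.left]
2. status.w = 109  [menu.w = status.w]
3. status.y = 115  [status.top = menu.bottom + 12]
4. status.h = 51  [status.h = 51]

status = (x=153, y=115, w=109, h=51)
violated soft preferences: none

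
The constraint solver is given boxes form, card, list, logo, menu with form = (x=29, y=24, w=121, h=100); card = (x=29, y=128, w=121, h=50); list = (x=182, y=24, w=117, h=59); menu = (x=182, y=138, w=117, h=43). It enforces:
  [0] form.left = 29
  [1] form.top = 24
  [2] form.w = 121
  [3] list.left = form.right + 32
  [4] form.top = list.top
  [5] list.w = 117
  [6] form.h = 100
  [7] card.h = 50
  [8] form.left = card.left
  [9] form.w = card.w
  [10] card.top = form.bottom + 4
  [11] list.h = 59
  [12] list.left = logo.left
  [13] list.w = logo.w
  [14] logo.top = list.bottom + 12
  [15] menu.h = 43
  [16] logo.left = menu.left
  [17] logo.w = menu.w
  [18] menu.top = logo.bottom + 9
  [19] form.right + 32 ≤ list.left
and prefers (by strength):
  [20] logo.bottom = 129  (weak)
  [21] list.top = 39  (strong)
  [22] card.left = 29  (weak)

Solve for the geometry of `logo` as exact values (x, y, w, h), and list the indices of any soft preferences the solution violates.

1. logo.x = 182  [list.left = logo.left]
2. logo.w = 117  [list.w = logo.w]
3. logo.y = 95  [logo.top = list.bottom + 12]
4. logo.h = 34  [menu.top = logo.bottom + 9]

logo = (x=182, y=95, w=117, h=34)
violated soft preferences: 21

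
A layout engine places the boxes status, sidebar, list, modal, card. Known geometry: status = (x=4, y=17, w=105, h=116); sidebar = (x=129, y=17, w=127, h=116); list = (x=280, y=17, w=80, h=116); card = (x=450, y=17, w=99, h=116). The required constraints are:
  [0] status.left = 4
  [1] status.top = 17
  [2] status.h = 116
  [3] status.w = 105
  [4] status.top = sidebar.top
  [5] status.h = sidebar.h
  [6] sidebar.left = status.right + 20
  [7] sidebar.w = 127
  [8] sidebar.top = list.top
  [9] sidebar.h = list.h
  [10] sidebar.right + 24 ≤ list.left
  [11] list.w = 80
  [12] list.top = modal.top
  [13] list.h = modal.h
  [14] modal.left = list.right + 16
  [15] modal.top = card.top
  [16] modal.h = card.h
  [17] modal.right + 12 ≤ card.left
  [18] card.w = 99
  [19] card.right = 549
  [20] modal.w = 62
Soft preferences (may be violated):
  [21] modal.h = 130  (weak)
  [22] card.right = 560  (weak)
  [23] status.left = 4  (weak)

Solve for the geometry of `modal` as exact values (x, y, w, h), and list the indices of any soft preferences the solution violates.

1. modal.y = 17  [list.top = modal.top]
2. modal.h = 116  [list.h = modal.h]
3. modal.x = 376  [modal.left = list.right + 16]
4. modal.w = 62  [modal.w = 62]

modal = (x=376, y=17, w=62, h=116)
violated soft preferences: 21, 22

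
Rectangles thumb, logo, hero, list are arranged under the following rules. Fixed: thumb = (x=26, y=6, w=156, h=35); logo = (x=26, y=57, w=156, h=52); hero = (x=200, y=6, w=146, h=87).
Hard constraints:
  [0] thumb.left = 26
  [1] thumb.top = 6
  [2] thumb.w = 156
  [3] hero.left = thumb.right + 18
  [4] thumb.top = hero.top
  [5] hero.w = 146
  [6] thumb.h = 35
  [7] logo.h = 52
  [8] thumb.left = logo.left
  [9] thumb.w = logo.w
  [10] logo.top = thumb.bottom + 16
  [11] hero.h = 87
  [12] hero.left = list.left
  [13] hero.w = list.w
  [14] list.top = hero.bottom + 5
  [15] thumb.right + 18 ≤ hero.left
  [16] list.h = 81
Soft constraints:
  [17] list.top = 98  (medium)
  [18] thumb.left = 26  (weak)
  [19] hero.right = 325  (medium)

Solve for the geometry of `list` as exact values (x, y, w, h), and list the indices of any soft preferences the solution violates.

1. list.x = 200  [hero.left = list.left]
2. list.w = 146  [hero.w = list.w]
3. list.y = 98  [list.top = hero.bottom + 5]
4. list.h = 81  [list.h = 81]

list = (x=200, y=98, w=146, h=81)
violated soft preferences: 19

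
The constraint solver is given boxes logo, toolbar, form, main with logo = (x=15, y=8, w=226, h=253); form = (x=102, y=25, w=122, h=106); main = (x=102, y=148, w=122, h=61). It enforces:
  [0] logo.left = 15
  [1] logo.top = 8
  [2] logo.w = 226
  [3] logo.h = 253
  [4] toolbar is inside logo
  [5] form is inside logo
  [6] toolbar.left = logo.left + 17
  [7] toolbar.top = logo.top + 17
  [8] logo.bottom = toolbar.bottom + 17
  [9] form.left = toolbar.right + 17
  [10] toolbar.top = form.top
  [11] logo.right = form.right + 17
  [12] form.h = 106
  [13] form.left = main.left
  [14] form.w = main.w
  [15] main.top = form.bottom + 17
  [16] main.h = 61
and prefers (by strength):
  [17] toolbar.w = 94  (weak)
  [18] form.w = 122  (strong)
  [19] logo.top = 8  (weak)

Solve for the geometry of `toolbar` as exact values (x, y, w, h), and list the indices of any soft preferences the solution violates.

1. toolbar.x = 32  [toolbar.left = logo.left + 17]
2. toolbar.y = 25  [toolbar.top = logo.top + 17]
3. toolbar.h = 219  [logo.bottom = toolbar.bottom + 17]
4. toolbar.w = 53  [form.left = toolbar.right + 17]

toolbar = (x=32, y=25, w=53, h=219)
violated soft preferences: 17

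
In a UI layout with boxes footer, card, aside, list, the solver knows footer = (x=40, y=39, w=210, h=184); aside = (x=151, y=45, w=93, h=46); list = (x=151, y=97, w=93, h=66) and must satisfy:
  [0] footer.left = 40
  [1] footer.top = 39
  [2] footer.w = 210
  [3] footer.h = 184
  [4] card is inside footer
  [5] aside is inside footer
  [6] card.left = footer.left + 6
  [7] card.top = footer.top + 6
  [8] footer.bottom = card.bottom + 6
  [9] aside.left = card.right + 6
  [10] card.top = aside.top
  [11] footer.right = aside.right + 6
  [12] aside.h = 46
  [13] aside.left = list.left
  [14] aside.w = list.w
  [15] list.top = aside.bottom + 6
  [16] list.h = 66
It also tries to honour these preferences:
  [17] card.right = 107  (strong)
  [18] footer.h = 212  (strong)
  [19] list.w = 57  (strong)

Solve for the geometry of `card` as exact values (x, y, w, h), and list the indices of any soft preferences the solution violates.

1. card.x = 46  [card.left = footer.left + 6]
2. card.y = 45  [card.top = footer.top + 6]
3. card.h = 172  [footer.bottom = card.bottom + 6]
4. card.w = 99  [aside.left = card.right + 6]

card = (x=46, y=45, w=99, h=172)
violated soft preferences: 17, 18, 19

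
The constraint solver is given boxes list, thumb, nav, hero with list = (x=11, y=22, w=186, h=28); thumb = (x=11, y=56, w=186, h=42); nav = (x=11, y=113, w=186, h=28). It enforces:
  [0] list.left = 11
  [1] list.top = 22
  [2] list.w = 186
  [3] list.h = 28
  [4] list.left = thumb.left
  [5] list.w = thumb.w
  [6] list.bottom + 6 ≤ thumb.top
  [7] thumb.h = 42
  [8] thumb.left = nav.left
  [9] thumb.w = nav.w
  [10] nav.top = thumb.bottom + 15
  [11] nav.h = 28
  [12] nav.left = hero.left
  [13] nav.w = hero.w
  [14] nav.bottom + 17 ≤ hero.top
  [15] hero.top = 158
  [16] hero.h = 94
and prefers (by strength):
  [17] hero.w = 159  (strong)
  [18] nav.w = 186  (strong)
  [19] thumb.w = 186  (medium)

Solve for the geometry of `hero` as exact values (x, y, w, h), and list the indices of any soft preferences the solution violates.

1. hero.x = 11  [nav.left = hero.left]
2. hero.w = 186  [nav.w = hero.w]
3. hero.y = 158  [hero.top = 158]
4. hero.h = 94  [hero.h = 94]

hero = (x=11, y=158, w=186, h=94)
violated soft preferences: 17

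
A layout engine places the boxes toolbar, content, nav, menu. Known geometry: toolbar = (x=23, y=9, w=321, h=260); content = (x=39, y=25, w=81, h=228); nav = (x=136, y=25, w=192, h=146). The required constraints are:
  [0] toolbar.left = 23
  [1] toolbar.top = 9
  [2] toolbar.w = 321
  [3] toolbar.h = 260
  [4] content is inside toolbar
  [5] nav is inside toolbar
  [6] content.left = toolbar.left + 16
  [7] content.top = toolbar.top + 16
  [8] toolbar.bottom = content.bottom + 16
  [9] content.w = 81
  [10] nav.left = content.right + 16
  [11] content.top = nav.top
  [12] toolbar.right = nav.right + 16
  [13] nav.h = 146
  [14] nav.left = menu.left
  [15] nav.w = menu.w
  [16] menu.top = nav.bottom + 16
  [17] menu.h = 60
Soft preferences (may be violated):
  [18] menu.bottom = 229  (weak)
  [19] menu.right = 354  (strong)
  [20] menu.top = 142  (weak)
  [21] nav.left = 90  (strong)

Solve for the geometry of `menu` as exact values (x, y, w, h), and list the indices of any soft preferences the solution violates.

1. menu.x = 136  [nav.left = menu.left]
2. menu.w = 192  [nav.w = menu.w]
3. menu.y = 187  [menu.top = nav.bottom + 16]
4. menu.h = 60  [menu.h = 60]

menu = (x=136, y=187, w=192, h=60)
violated soft preferences: 18, 19, 20, 21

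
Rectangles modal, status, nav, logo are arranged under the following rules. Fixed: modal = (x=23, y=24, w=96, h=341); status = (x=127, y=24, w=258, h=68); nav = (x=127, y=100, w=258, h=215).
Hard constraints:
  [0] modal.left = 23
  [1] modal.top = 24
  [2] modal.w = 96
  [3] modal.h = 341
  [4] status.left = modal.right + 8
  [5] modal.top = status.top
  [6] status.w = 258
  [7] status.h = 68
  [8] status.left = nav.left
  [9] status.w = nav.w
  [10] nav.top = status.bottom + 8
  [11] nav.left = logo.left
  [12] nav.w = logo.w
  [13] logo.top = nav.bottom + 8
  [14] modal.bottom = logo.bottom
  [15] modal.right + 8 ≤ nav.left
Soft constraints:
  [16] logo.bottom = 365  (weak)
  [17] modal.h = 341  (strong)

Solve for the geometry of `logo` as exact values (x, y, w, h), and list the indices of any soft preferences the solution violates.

1. logo.x = 127  [nav.left = logo.left]
2. logo.w = 258  [nav.w = logo.w]
3. logo.y = 323  [logo.top = nav.bottom + 8]
4. logo.h = 42  [modal.bottom = logo.bottom]

logo = (x=127, y=323, w=258, h=42)
violated soft preferences: none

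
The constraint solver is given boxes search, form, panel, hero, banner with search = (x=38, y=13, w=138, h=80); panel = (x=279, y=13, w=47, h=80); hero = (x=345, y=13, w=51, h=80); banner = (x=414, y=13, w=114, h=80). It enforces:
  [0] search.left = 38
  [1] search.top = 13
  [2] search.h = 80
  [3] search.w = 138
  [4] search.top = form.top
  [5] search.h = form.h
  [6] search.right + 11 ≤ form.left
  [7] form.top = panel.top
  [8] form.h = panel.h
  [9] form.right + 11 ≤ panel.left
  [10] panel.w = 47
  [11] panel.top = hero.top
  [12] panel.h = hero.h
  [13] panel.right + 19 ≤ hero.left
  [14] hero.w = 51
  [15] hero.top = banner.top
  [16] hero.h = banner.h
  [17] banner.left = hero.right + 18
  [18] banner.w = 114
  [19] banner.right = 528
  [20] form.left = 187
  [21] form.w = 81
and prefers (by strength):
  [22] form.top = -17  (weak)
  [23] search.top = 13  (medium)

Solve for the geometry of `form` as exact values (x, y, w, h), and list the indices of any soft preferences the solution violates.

1. form.y = 13  [search.top = form.top]
2. form.h = 80  [search.h = form.h]
3. form.x = 187  [form.left = 187]
4. form.w = 81  [form.w = 81]

form = (x=187, y=13, w=81, h=80)
violated soft preferences: 22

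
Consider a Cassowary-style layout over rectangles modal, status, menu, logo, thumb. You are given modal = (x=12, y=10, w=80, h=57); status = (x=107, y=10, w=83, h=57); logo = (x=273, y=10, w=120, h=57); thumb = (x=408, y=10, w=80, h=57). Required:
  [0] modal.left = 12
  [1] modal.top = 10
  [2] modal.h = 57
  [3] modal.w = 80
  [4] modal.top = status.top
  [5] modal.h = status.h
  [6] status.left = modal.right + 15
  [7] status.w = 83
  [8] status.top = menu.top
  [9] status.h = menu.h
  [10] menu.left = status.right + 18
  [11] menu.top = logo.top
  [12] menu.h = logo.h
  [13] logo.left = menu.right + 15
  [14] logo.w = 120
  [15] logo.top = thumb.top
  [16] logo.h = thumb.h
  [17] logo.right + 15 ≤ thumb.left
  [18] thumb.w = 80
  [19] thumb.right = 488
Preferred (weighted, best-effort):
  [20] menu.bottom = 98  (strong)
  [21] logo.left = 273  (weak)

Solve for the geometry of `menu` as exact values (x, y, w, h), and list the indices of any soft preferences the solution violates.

1. menu.y = 10  [status.top = menu.top]
2. menu.h = 57  [status.h = menu.h]
3. menu.x = 208  [menu.left = status.right + 18]
4. menu.w = 50  [logo.left = menu.right + 15]

menu = (x=208, y=10, w=50, h=57)
violated soft preferences: 20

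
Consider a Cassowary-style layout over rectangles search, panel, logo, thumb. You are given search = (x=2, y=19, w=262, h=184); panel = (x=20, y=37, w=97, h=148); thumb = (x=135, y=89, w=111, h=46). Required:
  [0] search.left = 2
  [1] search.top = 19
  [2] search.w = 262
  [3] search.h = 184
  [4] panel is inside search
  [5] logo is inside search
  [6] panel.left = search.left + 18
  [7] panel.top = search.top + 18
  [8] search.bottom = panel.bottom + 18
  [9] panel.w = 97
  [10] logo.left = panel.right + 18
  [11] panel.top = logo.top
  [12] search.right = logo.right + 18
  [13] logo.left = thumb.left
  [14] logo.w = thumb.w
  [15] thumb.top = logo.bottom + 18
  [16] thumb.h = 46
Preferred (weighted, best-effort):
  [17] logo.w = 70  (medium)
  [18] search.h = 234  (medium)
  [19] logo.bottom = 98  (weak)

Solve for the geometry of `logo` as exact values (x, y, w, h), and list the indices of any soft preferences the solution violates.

1. logo.x = 135  [logo.left = panel.right + 18]
2. logo.y = 37  [panel.top = logo.top]
3. logo.w = 111  [search.right = logo.right + 18]
4. logo.h = 34  [thumb.top = logo.bottom + 18]

logo = (x=135, y=37, w=111, h=34)
violated soft preferences: 17, 18, 19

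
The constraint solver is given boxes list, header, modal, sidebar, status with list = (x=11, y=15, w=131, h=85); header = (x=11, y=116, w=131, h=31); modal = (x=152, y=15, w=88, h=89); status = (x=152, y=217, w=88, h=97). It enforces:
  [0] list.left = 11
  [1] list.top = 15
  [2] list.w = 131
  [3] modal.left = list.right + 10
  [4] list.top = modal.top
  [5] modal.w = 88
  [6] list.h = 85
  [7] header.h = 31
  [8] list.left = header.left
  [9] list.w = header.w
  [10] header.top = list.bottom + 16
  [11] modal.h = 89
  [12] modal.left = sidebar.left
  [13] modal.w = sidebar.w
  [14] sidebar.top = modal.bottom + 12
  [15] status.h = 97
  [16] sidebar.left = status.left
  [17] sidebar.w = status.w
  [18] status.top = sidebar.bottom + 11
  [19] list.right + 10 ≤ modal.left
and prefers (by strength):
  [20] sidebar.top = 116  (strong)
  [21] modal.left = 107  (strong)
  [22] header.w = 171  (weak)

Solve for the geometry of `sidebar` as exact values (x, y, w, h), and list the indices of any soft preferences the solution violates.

sidebar = (x=152, y=116, w=88, h=90)
violated soft preferences: 21, 22

1. sidebar.x = 152  [modal.left = sidebar.left]
2. sidebar.w = 88  [modal.w = sidebar.w]
3. sidebar.y = 116  [sidebar.top = modal.bottom + 12]
4. sidebar.h = 90  [status.top = sidebar.bottom + 11]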